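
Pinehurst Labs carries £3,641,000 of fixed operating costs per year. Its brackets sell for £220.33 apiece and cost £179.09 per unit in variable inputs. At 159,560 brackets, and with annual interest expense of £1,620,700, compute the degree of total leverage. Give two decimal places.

4.99

Total contribution margin = 159,560 × £41.24 = £6,580,254.40.
Subtracting fixed costs: EBIT = £6,580,254.40 − £3,641,000 = £2,939,254.40. Interest = £1,620,700.00.
DOL = £6,580,254.40 ÷ £2,939,254.40 = 2.2387; DFL = £2,939,254.40 ÷ £1,318,554.40 = 2.2291.
Combined leverage = 2.2387 × 2.2291 = 4.9903.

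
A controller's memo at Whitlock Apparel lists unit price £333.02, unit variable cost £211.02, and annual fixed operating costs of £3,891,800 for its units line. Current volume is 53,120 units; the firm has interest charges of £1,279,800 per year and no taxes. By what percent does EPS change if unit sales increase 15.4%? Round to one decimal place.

At 53,120 units, contribution = 53,120 × £122.00 = £6,480,640.00.
Operating income = contribution − fixed costs = £6,480,640.00 − £3,891,800 = £2,588,840.00.
After interest of £1,279,800.00, pre-tax earnings = £1,309,040.00.
DCL = total CM / (EBIT − I) = £6,480,640.00 / £1,309,040.00 = 4.9507.
EPS therefore changes by 4.9507 × (+15.4%) = +76.2%.

+76.2%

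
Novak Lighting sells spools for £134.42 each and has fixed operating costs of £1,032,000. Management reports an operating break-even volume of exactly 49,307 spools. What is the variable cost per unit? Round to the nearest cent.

Contribution per unit must be FC / Q = £1,032,000 / 49,307 = £20.9301.
Hence VC = price − CM = £134.42 − £20.9301 = £113.49.

£113.49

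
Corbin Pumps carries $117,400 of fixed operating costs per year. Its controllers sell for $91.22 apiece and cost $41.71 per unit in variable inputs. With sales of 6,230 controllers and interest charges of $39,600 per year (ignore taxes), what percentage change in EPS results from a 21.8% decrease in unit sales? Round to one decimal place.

-44.4%

At 6,230 units, contribution = 6,230 × $49.51 = $308,447.30.
Subtracting fixed costs: EBIT = $308,447.30 − $117,400 = $191,047.30.
After interest of $39,600.00, pre-tax earnings = $151,447.30.
DCL = total CM / (EBIT − I) = $308,447.30 / $151,447.30 = 2.0367.
EPS therefore changes by 2.0367 × (-21.8%) = -44.4%.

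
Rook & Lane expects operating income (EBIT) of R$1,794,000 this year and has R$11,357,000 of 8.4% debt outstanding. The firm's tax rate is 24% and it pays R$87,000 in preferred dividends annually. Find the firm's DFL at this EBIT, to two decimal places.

Annual interest charges come to R$953,988.00.
Pre-tax preferred-dividend burden = R$87,000 ÷ (1 − 0.24) = R$114,473.68.
DFL = EBIT ÷ [EBIT − I − D_p/(1−t)] = R$1,794,000 ÷ [R$1,794,000 − R$953,988.00 − R$114,473.68] = R$1,794,000 ÷ R$725,538.32 = 2.4726.

2.47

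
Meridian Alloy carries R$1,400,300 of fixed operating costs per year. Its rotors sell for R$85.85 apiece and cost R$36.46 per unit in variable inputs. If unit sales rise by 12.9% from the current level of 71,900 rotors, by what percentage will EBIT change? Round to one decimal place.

At 71,900 units, contribution = 71,900 × R$49.39 = R$3,551,141.00.
Subtracting fixed costs: EBIT = R$3,551,141.00 − R$1,400,300 = R$2,150,841.00.
Degree of operating leverage = R$3,551,141.00 / R$2,150,841.00 = 1.6510.
%ΔEBIT = DOL × %ΔSales = 1.6510 × +12.9% = +21.3%.

+21.3%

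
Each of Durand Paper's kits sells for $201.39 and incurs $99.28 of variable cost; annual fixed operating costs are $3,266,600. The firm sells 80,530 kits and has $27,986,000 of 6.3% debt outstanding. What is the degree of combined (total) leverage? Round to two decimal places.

Contribution at this volume is 80,530 × $102.11 = $8,222,918.30.
Subtracting fixed costs: EBIT = $8,222,918.30 − $3,266,600 = $4,956,318.30. Interest = $1,763,118.00, so EBIT − I = $3,193,200.30.
Degree of total leverage = total CM / (EBIT − interest) = $8,222,918.30 / $3,193,200.30 = 2.5751.

2.58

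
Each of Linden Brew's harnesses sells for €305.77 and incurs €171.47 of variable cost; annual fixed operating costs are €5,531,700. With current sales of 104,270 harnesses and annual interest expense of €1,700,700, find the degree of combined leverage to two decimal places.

2.07

At 104,270 units, contribution = 104,270 × €134.30 = €14,003,461.00.
Operating income = contribution − fixed costs = €14,003,461.00 − €5,531,700 = €8,471,761.00. Interest = €1,700,700.00, so EBIT − I = €6,771,061.00.
Degree of total leverage = total CM / (EBIT − interest) = €14,003,461.00 / €6,771,061.00 = 2.0681.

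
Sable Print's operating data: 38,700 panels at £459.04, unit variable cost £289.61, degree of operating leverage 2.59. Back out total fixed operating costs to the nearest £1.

Contribution at this volume is 38,700 × £169.43 = £6,556,941.00.
DOL = contribution / EBIT, so EBIT = £6,556,941.00 / 2.59 = £2,531,637.45.
And FC = contribution − EBIT = £6,556,941.00 − £2,531,637.45 = £4,025,304.

£4,025,304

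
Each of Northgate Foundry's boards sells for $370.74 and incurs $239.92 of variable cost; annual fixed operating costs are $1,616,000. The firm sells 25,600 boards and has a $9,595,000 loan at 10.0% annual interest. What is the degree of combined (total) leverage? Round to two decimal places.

At 25,600 units, contribution = 25,600 × $130.82 = $3,348,992.00.
Operating income = contribution − fixed costs = $3,348,992.00 − $1,616,000 = $1,732,992.00. Interest = $959,500.00.
DOL = $3,348,992.00 ÷ $1,732,992.00 = 1.9325; DFL = $1,732,992.00 ÷ $773,492.00 = 2.2405.
DCL = DOL × DFL = 1.9325 × 2.2405 = 4.3298.

4.33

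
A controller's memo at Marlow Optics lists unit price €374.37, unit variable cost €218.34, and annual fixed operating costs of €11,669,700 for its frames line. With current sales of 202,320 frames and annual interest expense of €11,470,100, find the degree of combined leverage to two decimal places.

3.75

Contribution at this volume is 202,320 × €156.03 = €31,567,989.60.
Subtracting fixed costs: EBIT = €31,567,989.60 − €11,669,700 = €19,898,289.60. Interest = €11,470,100.00, so EBIT − I = €8,428,189.60.
DCL = contribution ÷ (EBIT − I) = €31,567,989.60 ÷ €8,428,189.60 = 3.7455.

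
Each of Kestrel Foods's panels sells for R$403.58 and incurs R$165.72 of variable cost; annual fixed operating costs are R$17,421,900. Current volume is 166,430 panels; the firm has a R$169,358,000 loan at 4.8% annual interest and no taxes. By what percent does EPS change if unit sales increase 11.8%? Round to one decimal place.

Contribution at this volume is 166,430 × R$237.86 = R$39,587,039.80.
Operating income = contribution − fixed costs = R$39,587,039.80 − R$17,421,900 = R$22,165,139.80.
Interest = R$8,129,184.00, so EBIT − I = R$14,035,955.80.
DCL = total CM / (EBIT − I) = R$39,587,039.80 / R$14,035,955.80 = 2.8204.
EPS therefore changes by 2.8204 × (+11.8%) = +33.3%.

+33.3%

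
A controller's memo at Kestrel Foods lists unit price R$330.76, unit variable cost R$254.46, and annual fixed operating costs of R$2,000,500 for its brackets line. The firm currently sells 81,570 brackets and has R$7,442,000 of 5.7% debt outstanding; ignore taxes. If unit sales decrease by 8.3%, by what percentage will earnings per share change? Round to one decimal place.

Total contribution margin = 81,570 × R$76.30 = R$6,223,791.00.
Subtracting fixed costs: EBIT = R$6,223,791.00 − R$2,000,500 = R$4,223,291.00.
After interest of R$424,194.00, pre-tax earnings = R$3,799,097.00.
Degree of combined leverage = contribution ÷ (EBIT − I) = R$6,223,791.00 ÷ R$3,799,097.00 = 1.6382.
EPS therefore changes by 1.6382 × (-8.3%) = -13.6%.

-13.6%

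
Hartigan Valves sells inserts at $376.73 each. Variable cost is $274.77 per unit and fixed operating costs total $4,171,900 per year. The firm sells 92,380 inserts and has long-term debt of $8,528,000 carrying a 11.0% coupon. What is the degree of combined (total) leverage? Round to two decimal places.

2.19

Contribution at this volume is 92,380 × $101.96 = $9,419,064.80.
Operating income = contribution − fixed costs = $9,419,064.80 − $4,171,900 = $5,247,164.80. Interest = $938,080.00, so EBIT − I = $4,309,084.80.
Degree of total leverage = total CM / (EBIT − interest) = $9,419,064.80 / $4,309,084.80 = 2.1859.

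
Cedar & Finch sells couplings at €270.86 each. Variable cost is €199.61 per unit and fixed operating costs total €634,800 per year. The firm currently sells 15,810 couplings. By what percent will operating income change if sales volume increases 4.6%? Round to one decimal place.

+10.5%

Contribution at this volume is 15,810 × €71.25 = €1,126,462.50.
Operating income = contribution − fixed costs = €1,126,462.50 − €634,800 = €491,662.50.
DOL = contribution ÷ EBIT = €1,126,462.50 ÷ €491,662.50 = 2.2911.
So EBIT moves 2.2911 × (+4.6%) = +10.5%.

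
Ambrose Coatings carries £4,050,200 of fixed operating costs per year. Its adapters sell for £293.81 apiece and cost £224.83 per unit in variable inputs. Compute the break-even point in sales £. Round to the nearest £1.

CM per unit = £293.81 − £224.83 = £68.98; CM ratio = £68.98 / £293.81 = 0.2348.
Break-even revenue = fixed costs × price ÷ CM = £4,050,200 × £293.81 ÷ £68.98 = £17,251,222.

£17,251,222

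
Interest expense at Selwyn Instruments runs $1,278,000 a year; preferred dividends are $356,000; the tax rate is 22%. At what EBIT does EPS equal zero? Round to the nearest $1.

$1,734,410

Preferred dividends are paid after tax, so their pre-tax equivalent is $356,000 ÷ (1 − 0.22) = $456,410.26.
EPS = 0 when EBIT covers interest plus the pre-tax preferred burden: $1,278,000 + $456,410.26 = $1,734,410.26.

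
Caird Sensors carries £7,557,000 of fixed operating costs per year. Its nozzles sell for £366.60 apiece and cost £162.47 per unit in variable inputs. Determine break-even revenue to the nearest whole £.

Contribution margin per unit = £366.60 − £162.47 = £204.13, a CM ratio of £204.13 ÷ £366.60 = 0.5568.
Break-even revenue = fixed costs × price ÷ CM = £7,557,000 × £366.60 ÷ £204.13 = £13,571,725.

£13,571,725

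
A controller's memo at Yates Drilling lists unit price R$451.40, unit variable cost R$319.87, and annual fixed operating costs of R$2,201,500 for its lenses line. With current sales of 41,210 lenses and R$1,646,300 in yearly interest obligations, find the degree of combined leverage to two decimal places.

3.45

Total contribution margin = 41,210 × R$131.53 = R$5,420,351.30.
Subtracting fixed costs: EBIT = R$5,420,351.30 − R$2,201,500 = R$3,218,851.30. Interest = R$1,646,300.00, so EBIT − I = R$1,572,551.30.
Degree of total leverage = total CM / (EBIT − interest) = R$5,420,351.30 / R$1,572,551.30 = 3.4469.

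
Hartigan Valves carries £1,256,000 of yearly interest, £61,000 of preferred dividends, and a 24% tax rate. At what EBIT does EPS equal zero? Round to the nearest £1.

Preferred dividends are paid after tax, so their pre-tax equivalent is £61,000 ÷ (1 − 0.24) = £80,263.16.
EPS = 0 when EBIT covers interest plus the pre-tax preferred burden: £1,256,000 + £80,263.16 = £1,336,263.16.

£1,336,263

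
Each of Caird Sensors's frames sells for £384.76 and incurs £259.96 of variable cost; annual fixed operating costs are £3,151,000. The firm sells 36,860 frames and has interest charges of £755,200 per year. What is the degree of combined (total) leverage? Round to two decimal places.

At 36,860 units, contribution = 36,860 × £124.80 = £4,600,128.00.
Operating income = contribution − fixed costs = £4,600,128.00 − £3,151,000 = £1,449,128.00. Interest = £755,200.00, so EBIT − I = £693,928.00.
DCL = contribution ÷ (EBIT − I) = £4,600,128.00 ÷ £693,928.00 = 6.6291.

6.63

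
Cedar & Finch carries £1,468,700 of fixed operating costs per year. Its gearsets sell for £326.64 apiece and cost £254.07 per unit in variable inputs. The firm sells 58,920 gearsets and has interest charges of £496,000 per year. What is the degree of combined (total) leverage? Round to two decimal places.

Contribution at this volume is 58,920 × £72.57 = £4,275,824.40.
Operating income = contribution − fixed costs = £4,275,824.40 − £1,468,700 = £2,807,124.40. Interest = £496,000.00.
DOL = £4,275,824.40 ÷ £2,807,124.40 = 1.5232; DFL = £2,807,124.40 ÷ £2,311,124.40 = 1.2146.
Combined leverage = 1.5232 × 1.2146 = 1.8501.

1.85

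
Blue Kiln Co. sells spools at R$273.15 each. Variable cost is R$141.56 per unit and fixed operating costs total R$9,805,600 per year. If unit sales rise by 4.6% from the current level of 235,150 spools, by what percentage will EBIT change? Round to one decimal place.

Contribution at this volume is 235,150 × R$131.59 = R$30,943,388.50.
EBIT = R$30,943,388.50 − R$9,805,600 = R$21,137,788.50.
So DOL = total CM / EBIT = R$30,943,388.50 / R$21,137,788.50 = 1.4639.
So EBIT moves 1.4639 × (+4.6%) = +6.7%.

+6.7%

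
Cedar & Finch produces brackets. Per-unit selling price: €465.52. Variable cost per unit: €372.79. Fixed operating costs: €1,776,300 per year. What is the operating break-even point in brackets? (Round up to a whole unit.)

Contribution margin per unit = €465.52 − €372.79 = €92.73.
Break-even volume = fixed costs ÷ CM per unit = €1,776,300 ÷ €92.73 = 19,155.61, so 19,156 brackets.

19,156 brackets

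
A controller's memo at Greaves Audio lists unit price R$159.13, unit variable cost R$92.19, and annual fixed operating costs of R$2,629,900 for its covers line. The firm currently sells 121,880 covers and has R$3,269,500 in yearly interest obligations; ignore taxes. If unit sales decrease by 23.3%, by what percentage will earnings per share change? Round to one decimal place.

Contribution at this volume is 121,880 × R$66.94 = R$8,158,647.20.
EBIT = R$8,158,647.20 − R$2,629,900 = R$5,528,747.20.
Interest = R$3,269,500.00, so EBIT − I = R$2,259,247.20.
Degree of combined leverage = contribution ÷ (EBIT − I) = R$8,158,647.20 ÷ R$2,259,247.20 = 3.6112.
%ΔEPS = DCL × %ΔSales = 3.6112 × -23.3% = -84.1%.

-84.1%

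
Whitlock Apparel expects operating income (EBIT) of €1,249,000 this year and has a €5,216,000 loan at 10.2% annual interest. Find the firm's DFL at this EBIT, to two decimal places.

1.74

Annual interest charges come to €532,032.00.
Degree of financial leverage = EBIT / (EBIT − interest) = €1,249,000 / €716,968.00 = 1.7421.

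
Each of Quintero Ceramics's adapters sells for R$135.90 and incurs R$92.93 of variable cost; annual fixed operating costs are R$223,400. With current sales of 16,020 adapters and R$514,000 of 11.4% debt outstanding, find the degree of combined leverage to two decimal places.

1.69

Contribution at this volume is 16,020 × R$42.97 = R$688,379.40.
Operating income = contribution − fixed costs = R$688,379.40 − R$223,400 = R$464,979.40. Interest = R$58,596.00.
DOL = R$688,379.40 ÷ R$464,979.40 = 1.4805; DFL = R$464,979.40 ÷ R$406,383.40 = 1.1442.
Combined leverage = 1.4805 × 1.1442 = 1.6940.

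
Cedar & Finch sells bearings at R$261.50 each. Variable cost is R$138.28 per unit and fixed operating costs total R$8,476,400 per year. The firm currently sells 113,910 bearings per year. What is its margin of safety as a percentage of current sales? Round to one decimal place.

39.6%

Each unit contributes R$261.50 − R$138.28 = R$123.22. Break-even units = R$8,476,400 ÷ R$123.22 = 68,790.78; break-even revenue = 68,790.78 × R$261.50 = R$17,988,789.16.
Current sales = 113,910 × R$261.50 = R$29,787,465.00.
Margin of safety = (R$29,787,465.00 − R$17,988,789.16) ÷ R$29,787,465.00 = 39.6%.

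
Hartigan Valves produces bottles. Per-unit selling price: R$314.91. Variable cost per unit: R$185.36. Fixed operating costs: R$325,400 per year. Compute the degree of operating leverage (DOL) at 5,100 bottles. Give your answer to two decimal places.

Total contribution margin = 5,100 × R$129.55 = R$660,705.00.
Operating income = contribution − fixed costs = R$660,705.00 − R$325,400 = R$335,305.00.
So DOL = total CM / EBIT = R$660,705.00 / R$335,305.00 = 1.9705.

1.97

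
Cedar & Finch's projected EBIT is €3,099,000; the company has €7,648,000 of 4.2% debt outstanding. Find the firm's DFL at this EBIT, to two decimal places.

1.12

Interest = €321,216.00.
DFL = EBIT ÷ (EBIT − I) = €3,099,000 ÷ (€3,099,000 − €321,216.00) = €3,099,000 ÷ €2,777,784.00 = 1.1156.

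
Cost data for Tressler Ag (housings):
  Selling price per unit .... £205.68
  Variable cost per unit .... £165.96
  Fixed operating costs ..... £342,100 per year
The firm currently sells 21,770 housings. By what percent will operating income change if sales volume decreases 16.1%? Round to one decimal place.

-26.6%

Total contribution margin = 21,770 × £39.72 = £864,704.40.
Subtracting fixed costs: EBIT = £864,704.40 − £342,100 = £522,604.40.
So DOL = total CM / EBIT = £864,704.40 / £522,604.40 = 1.6546.
%ΔEBIT = DOL × %ΔSales = 1.6546 × -16.1% = -26.6%.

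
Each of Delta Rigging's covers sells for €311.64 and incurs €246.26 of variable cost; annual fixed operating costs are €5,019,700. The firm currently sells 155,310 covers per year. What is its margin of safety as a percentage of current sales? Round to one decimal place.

50.6%

Each unit contributes €311.64 − €246.26 = €65.38. Break-even units = €5,019,700 ÷ €65.38 = 76,777.30; break-even revenue = 76,777.30 × €311.64 = €23,926,878.37.
Actual sales revenue = 155,310 × €311.64 = €48,400,808.40.
Margin of safety = (€48,400,808.40 − €23,926,878.37) ÷ €48,400,808.40 = 50.6%.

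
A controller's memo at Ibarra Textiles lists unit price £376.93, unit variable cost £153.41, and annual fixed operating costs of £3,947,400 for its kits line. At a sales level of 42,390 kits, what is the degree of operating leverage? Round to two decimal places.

1.71

Contribution at this volume is 42,390 × £223.52 = £9,475,012.80.
EBIT = £9,475,012.80 − £3,947,400 = £5,527,612.80.
DOL = contribution ÷ EBIT = £9,475,012.80 ÷ £5,527,612.80 = 1.7141.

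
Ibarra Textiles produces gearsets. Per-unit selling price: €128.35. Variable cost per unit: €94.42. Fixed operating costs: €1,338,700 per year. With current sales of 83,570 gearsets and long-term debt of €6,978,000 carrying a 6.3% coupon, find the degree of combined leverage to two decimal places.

Total contribution margin = 83,570 × €33.93 = €2,835,530.10.
EBIT = €2,835,530.10 − €1,338,700 = €1,496,830.10. Interest = €439,614.00.
DOL = €2,835,530.10 ÷ €1,496,830.10 = 1.8944; DFL = €1,496,830.10 ÷ €1,057,216.10 = 1.4158.
DCL = DOL × DFL = 1.8944 × 1.4158 = 2.6821.

2.68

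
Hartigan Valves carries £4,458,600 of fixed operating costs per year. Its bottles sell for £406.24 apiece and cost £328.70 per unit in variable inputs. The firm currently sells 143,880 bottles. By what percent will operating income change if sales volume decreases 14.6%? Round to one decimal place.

At 143,880 units, contribution = 143,880 × £77.54 = £11,156,455.20.
Operating income = contribution − fixed costs = £11,156,455.20 − £4,458,600 = £6,697,855.20.
DOL = contribution ÷ EBIT = £11,156,455.20 ÷ £6,697,855.20 = 1.6657.
Operating income changes by 1.6657 × -14.6% = -24.3%.

-24.3%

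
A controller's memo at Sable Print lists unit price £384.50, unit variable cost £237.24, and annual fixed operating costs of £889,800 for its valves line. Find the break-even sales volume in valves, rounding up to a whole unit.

6,043 valves

Each unit contributes £384.50 − £237.24 = £147.26.
Break-even volume = fixed costs ÷ CM per unit = £889,800 ÷ £147.26 = 6,042.37, so 6,043 valves.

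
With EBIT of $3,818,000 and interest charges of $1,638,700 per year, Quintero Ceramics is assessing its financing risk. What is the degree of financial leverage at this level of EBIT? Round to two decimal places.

1.75

Interest = $1,638,700.00.
Degree of financial leverage = EBIT / (EBIT − interest) = $3,818,000 / $2,179,300.00 = 1.7519.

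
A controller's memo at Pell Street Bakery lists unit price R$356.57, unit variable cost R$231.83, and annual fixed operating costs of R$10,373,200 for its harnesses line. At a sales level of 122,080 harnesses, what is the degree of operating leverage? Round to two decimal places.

At 122,080 units, contribution = 122,080 × R$124.74 = R$15,228,259.20.
Subtracting fixed costs: EBIT = R$15,228,259.20 − R$10,373,200 = R$4,855,059.20.
DOL = contribution ÷ EBIT = R$15,228,259.20 ÷ R$4,855,059.20 = 3.1366.

3.14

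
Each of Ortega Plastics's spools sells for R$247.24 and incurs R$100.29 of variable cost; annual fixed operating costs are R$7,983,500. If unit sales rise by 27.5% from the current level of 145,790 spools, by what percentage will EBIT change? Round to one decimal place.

+43.8%

Total contribution margin = 145,790 × R$146.95 = R$21,423,840.50.
EBIT = R$21,423,840.50 − R$7,983,500 = R$13,440,340.50.
Degree of operating leverage = R$21,423,840.50 / R$13,440,340.50 = 1.5940.
%ΔEBIT = DOL × %ΔSales = 1.5940 × +27.5% = +43.8%.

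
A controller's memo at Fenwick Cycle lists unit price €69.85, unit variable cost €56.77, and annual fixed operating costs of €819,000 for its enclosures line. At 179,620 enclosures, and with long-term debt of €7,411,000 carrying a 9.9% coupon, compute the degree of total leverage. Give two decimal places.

Contribution at this volume is 179,620 × €13.08 = €2,349,429.60.
EBIT = €2,349,429.60 − €819,000 = €1,530,429.60. Interest = €733,689.00.
DOL = €2,349,429.60 ÷ €1,530,429.60 = 1.5351; DFL = €1,530,429.60 ÷ €796,740.60 = 1.9209.
DCL = DOL × DFL = 1.5351 × 1.9209 = 2.9488.

2.95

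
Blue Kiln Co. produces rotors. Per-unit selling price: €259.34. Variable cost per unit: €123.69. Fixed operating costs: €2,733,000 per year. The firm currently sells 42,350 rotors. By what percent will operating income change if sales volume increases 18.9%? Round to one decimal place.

At 42,350 units, contribution = 42,350 × €135.65 = €5,744,777.50.
Operating income = contribution − fixed costs = €5,744,777.50 − €2,733,000 = €3,011,777.50.
So DOL = total CM / EBIT = €5,744,777.50 / €3,011,777.50 = 1.9074.
So EBIT moves 1.9074 × (+18.9%) = +36.1%.

+36.1%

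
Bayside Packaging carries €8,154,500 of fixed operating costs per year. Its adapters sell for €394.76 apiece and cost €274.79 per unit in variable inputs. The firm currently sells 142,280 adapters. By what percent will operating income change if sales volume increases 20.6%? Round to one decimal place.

Total contribution margin = 142,280 × €119.97 = €17,069,331.60.
Operating income = contribution − fixed costs = €17,069,331.60 − €8,154,500 = €8,914,831.60.
So DOL = total CM / EBIT = €17,069,331.60 / €8,914,831.60 = 1.9147.
%ΔEBIT = DOL × %ΔSales = 1.9147 × +20.6% = +39.4%.

+39.4%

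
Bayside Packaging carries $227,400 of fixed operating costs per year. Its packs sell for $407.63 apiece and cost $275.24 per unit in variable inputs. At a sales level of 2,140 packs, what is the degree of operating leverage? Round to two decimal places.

At 2,140 units, contribution = 2,140 × $132.39 = $283,314.60.
Subtracting fixed costs: EBIT = $283,314.60 − $227,400 = $55,914.60.
Degree of operating leverage = $283,314.60 / $55,914.60 = 5.0669.

5.07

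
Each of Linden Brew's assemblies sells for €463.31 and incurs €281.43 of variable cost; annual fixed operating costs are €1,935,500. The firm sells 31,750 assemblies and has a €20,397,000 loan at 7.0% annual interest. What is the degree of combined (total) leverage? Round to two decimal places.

Contribution at this volume is 31,750 × €181.88 = €5,774,690.00.
EBIT = €5,774,690.00 − €1,935,500 = €3,839,190.00. Interest = €1,427,790.00, so EBIT − I = €2,411,400.00.
DCL = contribution ÷ (EBIT − I) = €5,774,690.00 ÷ €2,411,400.00 = 2.3947.

2.39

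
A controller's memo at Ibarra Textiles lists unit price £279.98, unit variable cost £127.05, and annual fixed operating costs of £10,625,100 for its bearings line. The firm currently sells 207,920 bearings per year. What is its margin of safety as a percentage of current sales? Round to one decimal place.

66.6%

Unit CM = price − variable cost = £279.98 − £127.05 = £152.93. Break-even units = £10,625,100 ÷ £152.93 = 69,476.88; break-even revenue = 69,476.88 × £279.98 = £19,452,138.22.
Actual sales revenue = 207,920 × £279.98 = £58,213,441.60.
Margin of safety = (£58,213,441.60 − £19,452,138.22) ÷ £58,213,441.60 = 66.6%.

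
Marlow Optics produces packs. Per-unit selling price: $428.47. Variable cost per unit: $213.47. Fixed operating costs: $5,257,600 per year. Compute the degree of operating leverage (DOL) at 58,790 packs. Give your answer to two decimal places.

At 58,790 units, contribution = 58,790 × $215.00 = $12,639,850.00.
Operating income = contribution − fixed costs = $12,639,850.00 − $5,257,600 = $7,382,250.00.
So DOL = total CM / EBIT = $12,639,850.00 / $7,382,250.00 = 1.7122.

1.71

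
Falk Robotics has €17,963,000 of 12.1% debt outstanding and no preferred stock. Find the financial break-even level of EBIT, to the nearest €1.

Annual interest = 12.1% × €17,963,000 = €2,173,523.00.
Without preferred stock the financial break-even is simply EBIT = interest = €2,173,523.00.

€2,173,523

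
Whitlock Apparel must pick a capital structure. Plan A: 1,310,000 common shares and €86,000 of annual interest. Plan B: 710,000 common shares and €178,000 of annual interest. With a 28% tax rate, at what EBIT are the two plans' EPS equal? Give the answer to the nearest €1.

€286,867

Set EPS_A = EPS_B: (EBIT − €86,000)(1 − 0.28) ÷ 1,310,000 = (EBIT − €178,000)(1 − 0.28) ÷ 710,000.
Cancelling (1 − t) and cross-multiplying: 710,000·(EBIT − 86,000) = 1,310,000·(EBIT − 178,000).
EBIT × (1,310,000 − 710,000) = 178,000 × 1,310,000 − 86,000 × 710,000 = 172,120,000,000, so EBIT = 172,120,000,000 ÷ 600,000 = 286,866.67.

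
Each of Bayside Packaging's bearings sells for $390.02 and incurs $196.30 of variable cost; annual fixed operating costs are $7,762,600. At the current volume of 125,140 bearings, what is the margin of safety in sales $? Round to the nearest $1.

$33,178,519

Each unit contributes $390.02 − $196.30 = $193.72. Break-even units = $7,762,600 ÷ $193.72 = 40,071.24; break-even revenue = 40,071.24 × $390.02 = $15,628,583.79.
Current sales = 125,140 × $390.02 = $48,807,102.80.
Margin of safety = $48,807,102.80 − $15,628,583.79 = $33,178,519.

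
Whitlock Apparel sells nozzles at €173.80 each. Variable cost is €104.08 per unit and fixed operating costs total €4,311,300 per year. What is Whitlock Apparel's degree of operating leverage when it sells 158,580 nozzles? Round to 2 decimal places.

At 158,580 units, contribution = 158,580 × €69.72 = €11,056,197.60.
Subtracting fixed costs: EBIT = €11,056,197.60 − €4,311,300 = €6,744,897.60.
So DOL = total CM / EBIT = €11,056,197.60 / €6,744,897.60 = 1.6392.

1.64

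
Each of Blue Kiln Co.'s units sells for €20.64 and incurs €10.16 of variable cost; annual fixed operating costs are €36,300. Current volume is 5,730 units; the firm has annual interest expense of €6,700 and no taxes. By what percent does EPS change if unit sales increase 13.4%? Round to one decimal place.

+47.2%

Total contribution margin = 5,730 × €10.48 = €60,050.40.
EBIT = €60,050.40 − €36,300 = €23,750.40.
Interest = €6,700.00, so EBIT − I = €17,050.40.
Degree of combined leverage = contribution ÷ (EBIT − I) = €60,050.40 ÷ €17,050.40 = 3.5219.
EPS therefore changes by 3.5219 × (+13.4%) = +47.2%.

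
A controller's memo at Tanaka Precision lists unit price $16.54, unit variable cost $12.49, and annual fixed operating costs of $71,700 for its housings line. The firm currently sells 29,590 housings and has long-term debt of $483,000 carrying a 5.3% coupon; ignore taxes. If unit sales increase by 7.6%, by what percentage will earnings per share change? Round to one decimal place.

+40.4%

Contribution at this volume is 29,590 × $4.05 = $119,839.50.
Operating income = contribution − fixed costs = $119,839.50 − $71,700 = $48,139.50.
After interest of $25,599.00, pre-tax earnings = $22,540.50.
DCL = total CM / (EBIT − I) = $119,839.50 / $22,540.50 = 5.3166.
EPS therefore changes by 5.3166 × (+7.6%) = +40.4%.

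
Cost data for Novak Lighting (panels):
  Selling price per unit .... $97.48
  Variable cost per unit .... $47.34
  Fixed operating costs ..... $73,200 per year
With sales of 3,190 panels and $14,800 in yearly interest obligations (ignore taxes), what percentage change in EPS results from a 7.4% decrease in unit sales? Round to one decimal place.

-16.5%

Total contribution margin = 3,190 × $50.14 = $159,946.60.
EBIT = $159,946.60 − $73,200 = $86,746.60.
After interest of $14,800.00, pre-tax earnings = $71,946.60.
DCL = total CM / (EBIT − I) = $159,946.60 / $71,946.60 = 2.2231.
EPS therefore changes by 2.2231 × (-7.4%) = -16.5%.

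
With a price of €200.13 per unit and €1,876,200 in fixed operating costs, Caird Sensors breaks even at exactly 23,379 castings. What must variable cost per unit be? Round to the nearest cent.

Contribution per unit must be FC / Q = €1,876,200 / 23,379 = €80.2515.
Variable cost per unit = €200.13 − €80.2515 = €119.88.

€119.88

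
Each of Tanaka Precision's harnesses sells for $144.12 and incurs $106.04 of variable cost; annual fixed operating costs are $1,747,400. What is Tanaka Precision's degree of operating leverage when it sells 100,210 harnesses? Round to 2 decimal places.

1.84

Contribution at this volume is 100,210 × $38.08 = $3,815,996.80.
EBIT = $3,815,996.80 − $1,747,400 = $2,068,596.80.
So DOL = total CM / EBIT = $3,815,996.80 / $2,068,596.80 = 1.8447.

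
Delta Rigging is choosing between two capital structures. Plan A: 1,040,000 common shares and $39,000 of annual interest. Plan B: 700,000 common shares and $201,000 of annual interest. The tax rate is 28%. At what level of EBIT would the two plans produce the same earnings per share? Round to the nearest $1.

$534,529

Set EPS_A = EPS_B: (EBIT − $39,000)(1 − 0.28) ÷ 1,040,000 = (EBIT − $201,000)(1 − 0.28) ÷ 700,000.
Cancelling (1 − t) and cross-multiplying: 700,000·(EBIT − 39,000) = 1,040,000·(EBIT − 201,000).
EBIT × (1,040,000 − 700,000) = 201,000 × 1,040,000 − 39,000 × 700,000 = 181,740,000,000, so EBIT = 181,740,000,000 ÷ 340,000 = 534,529.41.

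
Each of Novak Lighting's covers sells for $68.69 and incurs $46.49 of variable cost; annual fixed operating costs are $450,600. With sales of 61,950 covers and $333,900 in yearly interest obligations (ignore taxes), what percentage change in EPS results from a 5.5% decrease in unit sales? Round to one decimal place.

-12.8%

Contribution at this volume is 61,950 × $22.20 = $1,375,290.00.
Operating income = contribution − fixed costs = $1,375,290.00 − $450,600 = $924,690.00.
Interest = $333,900.00, so EBIT − I = $590,790.00.
Degree of combined leverage = contribution ÷ (EBIT − I) = $1,375,290.00 ÷ $590,790.00 = 2.3279.
EPS therefore changes by 2.3279 × (-5.5%) = -12.8%.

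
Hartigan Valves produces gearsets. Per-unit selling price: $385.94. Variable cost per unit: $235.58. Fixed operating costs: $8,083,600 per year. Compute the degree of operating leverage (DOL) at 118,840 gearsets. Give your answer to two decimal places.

1.83

Contribution at this volume is 118,840 × $150.36 = $17,868,782.40.
Subtracting fixed costs: EBIT = $17,868,782.40 − $8,083,600 = $9,785,182.40.
Degree of operating leverage = $17,868,782.40 / $9,785,182.40 = 1.8261.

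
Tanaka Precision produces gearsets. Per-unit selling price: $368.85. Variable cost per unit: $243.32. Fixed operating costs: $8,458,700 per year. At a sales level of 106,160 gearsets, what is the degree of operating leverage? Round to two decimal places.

Contribution at this volume is 106,160 × $125.53 = $13,326,264.80.
EBIT = $13,326,264.80 − $8,458,700 = $4,867,564.80.
Degree of operating leverage = $13,326,264.80 / $4,867,564.80 = 2.7378.

2.74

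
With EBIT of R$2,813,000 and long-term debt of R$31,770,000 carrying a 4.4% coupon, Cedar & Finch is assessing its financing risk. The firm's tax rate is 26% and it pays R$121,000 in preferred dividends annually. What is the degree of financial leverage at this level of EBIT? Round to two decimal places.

2.25

Interest = R$1,397,880.00.
Preferred dividends grossed up pre-tax: R$121,000 / (1 − 0.26) = R$163,513.51.
DFL = EBIT ÷ [EBIT − I − D_p/(1−t)] = R$2,813,000 ÷ [R$2,813,000 − R$1,397,880.00 − R$163,513.51] = R$2,813,000 ÷ R$1,251,606.49 = 2.2475.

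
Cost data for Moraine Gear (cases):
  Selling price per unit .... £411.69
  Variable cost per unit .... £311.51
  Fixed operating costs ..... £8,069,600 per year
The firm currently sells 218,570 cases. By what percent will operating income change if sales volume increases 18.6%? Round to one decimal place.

+29.5%

Contribution at this volume is 218,570 × £100.18 = £21,896,342.60.
Subtracting fixed costs: EBIT = £21,896,342.60 − £8,069,600 = £13,826,742.60.
Degree of operating leverage = £21,896,342.60 / £13,826,742.60 = 1.5836.
Operating income changes by 1.5836 × +18.6% = +29.5%.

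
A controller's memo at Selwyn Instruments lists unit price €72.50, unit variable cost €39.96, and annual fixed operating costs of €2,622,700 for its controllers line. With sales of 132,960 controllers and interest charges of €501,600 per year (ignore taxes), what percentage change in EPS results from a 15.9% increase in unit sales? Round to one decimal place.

+57.2%

Contribution at this volume is 132,960 × €32.54 = €4,326,518.40.
Operating income = contribution − fixed costs = €4,326,518.40 − €2,622,700 = €1,703,818.40.
After interest of €501,600.00, pre-tax earnings = €1,202,218.40.
Degree of combined leverage = contribution ÷ (EBIT − I) = €4,326,518.40 ÷ €1,202,218.40 = 3.5988.
EPS therefore changes by 3.5988 × (+15.9%) = +57.2%.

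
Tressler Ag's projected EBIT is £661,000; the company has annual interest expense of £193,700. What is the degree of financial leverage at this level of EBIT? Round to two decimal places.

Annual interest charges come to £193,700.00.
Degree of financial leverage = EBIT / (EBIT − interest) = £661,000 / £467,300.00 = 1.4145.

1.41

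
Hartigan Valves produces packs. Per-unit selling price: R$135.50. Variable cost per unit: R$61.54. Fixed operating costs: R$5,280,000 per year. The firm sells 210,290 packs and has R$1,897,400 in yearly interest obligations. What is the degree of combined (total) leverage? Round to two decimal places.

1.86

At 210,290 units, contribution = 210,290 × R$73.96 = R$15,553,048.40.
Operating income = contribution − fixed costs = R$15,553,048.40 − R$5,280,000 = R$10,273,048.40. Interest = R$1,897,400.00, so EBIT − I = R$8,375,648.40.
Degree of total leverage = total CM / (EBIT − interest) = R$15,553,048.40 / R$8,375,648.40 = 1.8569.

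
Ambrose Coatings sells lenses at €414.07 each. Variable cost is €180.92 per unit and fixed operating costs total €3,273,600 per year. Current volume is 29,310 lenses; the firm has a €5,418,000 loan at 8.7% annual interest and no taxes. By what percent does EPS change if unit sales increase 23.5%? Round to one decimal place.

+52.0%

At 29,310 units, contribution = 29,310 × €233.15 = €6,833,626.50.
EBIT = €6,833,626.50 − €3,273,600 = €3,560,026.50.
Interest = €471,366.00, so EBIT − I = €3,088,660.50.
Degree of combined leverage = contribution ÷ (EBIT − I) = €6,833,626.50 ÷ €3,088,660.50 = 2.2125.
%ΔEPS = DCL × %ΔSales = 2.2125 × +23.5% = +52.0%.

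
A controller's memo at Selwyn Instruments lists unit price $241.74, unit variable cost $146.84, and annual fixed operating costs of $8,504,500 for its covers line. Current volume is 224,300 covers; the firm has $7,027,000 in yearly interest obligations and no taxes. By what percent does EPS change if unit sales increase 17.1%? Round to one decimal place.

+63.3%

Contribution at this volume is 224,300 × $94.90 = $21,286,070.00.
EBIT = $21,286,070.00 − $8,504,500 = $12,781,570.00.
Interest = $7,027,000.00, so EBIT − I = $5,754,570.00.
DCL = total CM / (EBIT − I) = $21,286,070.00 / $5,754,570.00 = 3.6990.
%ΔEPS = DCL × %ΔSales = 3.6990 × +17.1% = +63.3%.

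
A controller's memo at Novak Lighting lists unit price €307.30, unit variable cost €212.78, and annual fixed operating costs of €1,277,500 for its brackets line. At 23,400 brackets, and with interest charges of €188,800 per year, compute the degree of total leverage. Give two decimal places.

2.97

Total contribution margin = 23,400 × €94.52 = €2,211,768.00.
EBIT = €2,211,768.00 − €1,277,500 = €934,268.00. Interest = €188,800.00.
DOL = €2,211,768.00 ÷ €934,268.00 = 2.3674; DFL = €934,268.00 ÷ €745,468.00 = 1.2533.
DCL = DOL × DFL = 2.3674 × 1.2533 = 2.9671.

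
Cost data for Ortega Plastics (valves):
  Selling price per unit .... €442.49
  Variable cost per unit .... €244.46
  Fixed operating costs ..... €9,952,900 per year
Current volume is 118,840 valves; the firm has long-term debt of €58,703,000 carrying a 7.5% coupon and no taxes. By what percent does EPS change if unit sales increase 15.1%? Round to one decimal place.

+38.7%

Contribution at this volume is 118,840 × €198.03 = €23,533,885.20.
Operating income = contribution − fixed costs = €23,533,885.20 − €9,952,900 = €13,580,985.20.
Interest = €4,402,725.00, so EBIT − I = €9,178,260.20.
DCL = total CM / (EBIT − I) = €23,533,885.20 / €9,178,260.20 = 2.5641.
%ΔEPS = DCL × %ΔSales = 2.5641 × +15.1% = +38.7%.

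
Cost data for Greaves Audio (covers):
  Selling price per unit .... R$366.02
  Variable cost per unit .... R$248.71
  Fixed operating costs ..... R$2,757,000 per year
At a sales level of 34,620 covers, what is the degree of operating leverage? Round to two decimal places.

Total contribution margin = 34,620 × R$117.31 = R$4,061,272.20.
EBIT = R$4,061,272.20 − R$2,757,000 = R$1,304,272.20.
Degree of operating leverage = R$4,061,272.20 / R$1,304,272.20 = 3.1138.

3.11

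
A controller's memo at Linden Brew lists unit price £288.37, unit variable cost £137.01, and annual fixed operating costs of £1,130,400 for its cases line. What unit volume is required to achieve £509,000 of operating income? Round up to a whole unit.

10,832 cases

Each unit contributes £288.37 − £137.01 = £151.36.
Required volume = (fixed costs + target profit) ÷ CM = (£1,130,400 + £509,000) ÷ £151.36 = 10,831.13, so 10,832 cases.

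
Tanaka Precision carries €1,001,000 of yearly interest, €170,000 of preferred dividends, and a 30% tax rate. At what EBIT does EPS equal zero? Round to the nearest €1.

Preferred dividends are paid after tax, so their pre-tax equivalent is €170,000 ÷ (1 − 0.30) = €242,857.14.
Financial break-even EBIT = interest + D_p ÷ (1 − t) = €1,001,000 + €242,857.14 = €1,243,857.14.

€1,243,857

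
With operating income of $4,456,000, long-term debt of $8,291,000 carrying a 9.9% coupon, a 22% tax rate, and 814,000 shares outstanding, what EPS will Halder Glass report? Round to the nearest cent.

Pre-tax income = $4,456,000 − $820,809.00 = $3,635,191.00.
After tax at 22%: net income = $3,635,191.00 × 0.78 = $2,835,448.98.
Per share: $2,835,448.98 / 814,000 shares = $3.48.

$3.48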